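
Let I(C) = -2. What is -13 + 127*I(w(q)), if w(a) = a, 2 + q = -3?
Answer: -267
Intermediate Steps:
q = -5 (q = -2 - 3 = -5)
-13 + 127*I(w(q)) = -13 + 127*(-2) = -13 - 254 = -267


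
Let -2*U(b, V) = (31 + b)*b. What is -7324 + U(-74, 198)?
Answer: -8915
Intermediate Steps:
U(b, V) = -b*(31 + b)/2 (U(b, V) = -(31 + b)*b/2 = -b*(31 + b)/2)
-7324 + U(-74, 198) = -7324 - ½*(-74)*(31 - 74) = -7324 - ½*(-74)*(-43) = -7324 - 1591 = -8915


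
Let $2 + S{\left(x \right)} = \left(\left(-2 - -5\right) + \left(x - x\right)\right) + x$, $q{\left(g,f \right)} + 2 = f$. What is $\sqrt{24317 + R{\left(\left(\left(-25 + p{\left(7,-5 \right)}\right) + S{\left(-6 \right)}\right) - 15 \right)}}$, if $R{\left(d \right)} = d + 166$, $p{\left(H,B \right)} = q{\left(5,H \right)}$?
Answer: $\sqrt{24443} \approx 156.34$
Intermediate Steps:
$q{\left(g,f \right)} = -2 + f$
$p{\left(H,B \right)} = -2 + H$
$S{\left(x \right)} = 1 + x$ ($S{\left(x \right)} = -2 + \left(\left(\left(-2 - -5\right) + \left(x - x\right)\right) + x\right) = -2 + \left(\left(\left(-2 + 5\right) + 0\right) + x\right) = -2 + \left(\left(3 + 0\right) + x\right) = -2 + \left(3 + x\right) = 1 + x$)
$R{\left(d \right)} = 166 + d$
$\sqrt{24317 + R{\left(\left(\left(-25 + p{\left(7,-5 \right)}\right) + S{\left(-6 \right)}\right) - 15 \right)}} = \sqrt{24317 + \left(166 + \left(\left(\left(-25 + \left(-2 + 7\right)\right) + \left(1 - 6\right)\right) - 15\right)\right)} = \sqrt{24317 + \left(166 + \left(\left(\left(-25 + 5\right) - 5\right) - 15\right)\right)} = \sqrt{24317 + \left(166 - 40\right)} = \sqrt{24317 + 126} = \sqrt{24443}$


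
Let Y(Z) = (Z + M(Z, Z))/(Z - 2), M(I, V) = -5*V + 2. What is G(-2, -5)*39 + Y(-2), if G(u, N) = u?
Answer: -161/2 ≈ -80.500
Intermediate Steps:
M(I, V) = 2 - 5*V
Y(Z) = (2 - 4*Z)/(-2 + Z) (Y(Z) = (Z + (2 - 5*Z))/(Z - 2) = (2 - 4*Z)/(-2 + Z))
G(-2, -5)*39 + Y(-2) = -2*39 + 2*(1 - 2*(-2))/(-2 - 2) = -78 + 2*(1 + 4)/(-4) = -78 + 2*(-1/4)*5 = -78 - 5/2 = -161/2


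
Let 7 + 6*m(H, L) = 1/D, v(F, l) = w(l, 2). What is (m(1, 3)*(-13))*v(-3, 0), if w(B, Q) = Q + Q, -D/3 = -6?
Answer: 1625/27 ≈ 60.185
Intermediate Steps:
D = 18 (D = -3*(-6) = 18)
w(B, Q) = 2*Q
v(F, l) = 4 (v(F, l) = 2*2 = 4)
m(H, L) = -125/108 (m(H, L) = -7/6 + (⅙)/18 = -7/6 + (⅙)*(1/18) = -7/6 + 1/108 = -125/108)
(m(1, 3)*(-13))*v(-3, 0) = -125/108*(-13)*4 = (1625/108)*4 = 1625/27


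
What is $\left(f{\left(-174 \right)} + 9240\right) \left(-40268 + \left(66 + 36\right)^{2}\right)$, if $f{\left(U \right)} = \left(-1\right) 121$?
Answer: $-272329816$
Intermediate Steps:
$f{\left(U \right)} = -121$
$\left(f{\left(-174 \right)} + 9240\right) \left(-40268 + \left(66 + 36\right)^{2}\right) = \left(-121 + 9240\right) \left(-40268 + \left(66 + 36\right)^{2}\right) = 9119 \left(-40268 + 102^{2}\right) = 9119 \left(-40268 + 10404\right) = 9119 \left(-29864\right) = -272329816$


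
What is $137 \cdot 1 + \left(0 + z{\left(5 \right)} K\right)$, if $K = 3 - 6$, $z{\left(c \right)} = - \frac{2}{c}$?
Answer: $\frac{691}{5} \approx 138.2$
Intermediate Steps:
$K = -3$ ($K = 3 - 6 = -3$)
$137 \cdot 1 + \left(0 + z{\left(5 \right)} K\right) = 137 \cdot 1 + \left(0 + - \frac{2}{5} \left(-3\right)\right) = 137 + \left(0 + \left(-2\right) \frac{1}{5} \left(-3\right)\right) = 137 + \left(0 - - \frac{6}{5}\right) = 137 + \left(0 + \frac{6}{5}\right) = 137 + \frac{6}{5} = \frac{691}{5}$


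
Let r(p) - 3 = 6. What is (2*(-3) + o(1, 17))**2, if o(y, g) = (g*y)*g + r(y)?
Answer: 85264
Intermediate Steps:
r(p) = 9 (r(p) = 3 + 6 = 9)
o(y, g) = 9 + y*g**2 (o(y, g) = (g*y)*g + 9 = y*g**2 + 9 = 9 + y*g**2)
(2*(-3) + o(1, 17))**2 = (2*(-3) + (9 + 1*17**2))**2 = (-6 + (9 + 1*289))**2 = (-6 + (9 + 289))**2 = (-6 + 298)**2 = 292**2 = 85264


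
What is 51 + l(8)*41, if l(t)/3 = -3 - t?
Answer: -1302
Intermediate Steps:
l(t) = -9 - 3*t (l(t) = 3*(-3 - t) = -9 - 3*t)
51 + l(8)*41 = 51 + (-9 - 3*8)*41 = 51 + (-9 - 24)*41 = 51 - 33*41 = 51 - 1353 = -1302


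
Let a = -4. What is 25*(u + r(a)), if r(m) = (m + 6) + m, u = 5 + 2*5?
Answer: 325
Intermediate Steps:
u = 15 (u = 5 + 10 = 15)
r(m) = 6 + 2*m (r(m) = (6 + m) + m = 6 + 2*m)
25*(u + r(a)) = 25*(15 + (6 + 2*(-4))) = 25*(15 + (6 - 8)) = 25*(15 - 2) = 25*13 = 325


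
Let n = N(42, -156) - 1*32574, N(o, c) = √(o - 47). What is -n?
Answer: 32574 - I*√5 ≈ 32574.0 - 2.2361*I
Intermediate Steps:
N(o, c) = √(-47 + o)
n = -32574 + I*√5 (n = √(-47 + 42) - 1*32574 = √(-5) - 32574 = I*√5 - 32574 = -32574 + I*√5 ≈ -32574.0 + 2.2361*I)
-n = -(-32574 + I*√5) = 32574 - I*√5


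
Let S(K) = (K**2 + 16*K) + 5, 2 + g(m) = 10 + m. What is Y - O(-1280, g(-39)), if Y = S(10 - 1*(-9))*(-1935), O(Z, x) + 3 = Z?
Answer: -1295167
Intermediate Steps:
g(m) = 8 + m (g(m) = -2 + (10 + m) = 8 + m)
S(K) = 5 + K**2 + 16*K
O(Z, x) = -3 + Z
Y = -1296450 (Y = (5 + (10 - 1*(-9))**2 + 16*(10 - 1*(-9)))*(-1935) = (5 + (10 + 9)**2 + 16*(10 + 9))*(-1935) = (5 + 19**2 + 16*19)*(-1935) = (5 + 361 + 304)*(-1935) = 670*(-1935) = -1296450)
Y - O(-1280, g(-39)) = -1296450 - (-3 - 1280) = -1296450 - 1*(-1283) = -1296450 + 1283 = -1295167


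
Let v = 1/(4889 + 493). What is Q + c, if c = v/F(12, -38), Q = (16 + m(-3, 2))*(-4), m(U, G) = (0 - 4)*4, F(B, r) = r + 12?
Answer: -1/139932 ≈ -7.1463e-6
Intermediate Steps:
F(B, r) = 12 + r
m(U, G) = -16 (m(U, G) = -4*4 = -16)
v = 1/5382 ≈ 0.00018580
Q = 0 (Q = (16 - 16)*(-4) = 0*(-4) = 0)
c = -1/139932 (c = 1/(5382*(12 - 38)) = (1/5382)/(-26) = (1/5382)*(-1/26) = -1/139932 ≈ -7.1463e-6)
Q + c = 0 - 1/139932 = -1/139932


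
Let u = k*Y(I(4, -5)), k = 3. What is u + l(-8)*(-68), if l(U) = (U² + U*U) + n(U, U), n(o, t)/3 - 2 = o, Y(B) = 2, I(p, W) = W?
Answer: -7474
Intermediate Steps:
n(o, t) = 6 + 3*o
l(U) = 6 + 2*U² + 3*U (l(U) = (U² + U*U) + (6 + 3*U) = (U² + U²) + (6 + 3*U) = 2*U² + (6 + 3*U) = 6 + 2*U² + 3*U)
u = 6 (u = 3*2 = 6)
u + l(-8)*(-68) = 6 + (6 + 2*(-8)² + 3*(-8))*(-68) = 6 + (6 + 2*64 - 24)*(-68) = 6 + (6 + 128 - 24)*(-68) = 6 + 110*(-68) = 6 - 7480 = -7474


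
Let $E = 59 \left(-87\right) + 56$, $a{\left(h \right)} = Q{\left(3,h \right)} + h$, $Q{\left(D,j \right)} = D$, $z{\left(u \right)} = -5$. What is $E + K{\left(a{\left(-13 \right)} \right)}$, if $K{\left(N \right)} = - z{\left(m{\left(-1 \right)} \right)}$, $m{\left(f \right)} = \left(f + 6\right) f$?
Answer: $-5072$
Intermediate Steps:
$m{\left(f \right)} = f \left(6 + f\right)$ ($m{\left(f \right)} = \left(6 + f\right) f = f \left(6 + f\right)$)
$a{\left(h \right)} = 3 + h$
$K{\left(N \right)} = 5$ ($K{\left(N \right)} = \left(-1\right) \left(-5\right) = 5$)
$E = -5077$ ($E = -5133 + 56 = -5077$)
$E + K{\left(a{\left(-13 \right)} \right)} = -5077 + 5 = -5072$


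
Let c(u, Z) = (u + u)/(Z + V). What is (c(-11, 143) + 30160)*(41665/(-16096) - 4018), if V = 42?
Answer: -180542291522077/1488880 ≈ -1.2126e+8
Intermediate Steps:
c(u, Z) = 2*u/(42 + Z) (c(u, Z) = (u + u)/(Z + 42) = (2*u)/(42 + Z) = 2*u/(42 + Z))
(c(-11, 143) + 30160)*(41665/(-16096) - 4018) = (2*(-11)/(42 + 143) + 30160)*(41665/(-16096) - 4018) = (2*(-11)/185 + 30160)*(41665*(-1/16096) - 4018) = (2*(-11)*(1/185) + 30160)*(-41665/16096 - 4018) = (-22/185 + 30160)*(-64715393/16096) = (5579578/185)*(-64715393/16096) = -180542291522077/1488880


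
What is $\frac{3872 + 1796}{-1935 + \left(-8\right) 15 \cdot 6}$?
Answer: $- \frac{5668}{2655} \approx -2.1348$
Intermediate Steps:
$\frac{3872 + 1796}{-1935 + \left(-8\right) 15 \cdot 6} = \frac{5668}{-1935 - 720} = \frac{5668}{-2655} = 5668 \left(- \frac{1}{2655}\right) = - \frac{5668}{2655}$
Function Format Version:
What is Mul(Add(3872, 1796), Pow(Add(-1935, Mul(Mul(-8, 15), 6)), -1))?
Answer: Rational(-5668, 2655) ≈ -2.1348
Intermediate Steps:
Mul(Add(3872, 1796), Pow(Add(-1935, Mul(Mul(-8, 15), 6)), -1)) = Mul(5668, Pow(Add(-1935, Mul(-120, 6)), -1)) = Mul(5668, Pow(Add(-1935, -720), -1)) = Mul(5668, Pow(-2655, -1)) = Mul(5668, Rational(-1, 2655)) = Rational(-5668, 2655)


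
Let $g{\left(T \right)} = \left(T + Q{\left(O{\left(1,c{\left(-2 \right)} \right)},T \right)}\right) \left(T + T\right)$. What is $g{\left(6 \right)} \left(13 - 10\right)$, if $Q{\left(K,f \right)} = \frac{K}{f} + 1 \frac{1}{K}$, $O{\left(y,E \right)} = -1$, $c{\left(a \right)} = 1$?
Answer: $174$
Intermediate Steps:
$Q{\left(K,f \right)} = \frac{1}{K} + \frac{K}{f}$ ($Q{\left(K,f \right)} = \frac{K}{f} + \frac{1}{K} = \frac{1}{K} + \frac{K}{f}$)
$g{\left(T \right)} = 2 T \left(-1 + T - \frac{1}{T}\right)$ ($g{\left(T \right)} = \left(T + \left(\frac{1}{-1} - \frac{1}{T}\right)\right) \left(T + T\right) = \left(T - \left(1 + \frac{1}{T}\right)\right) 2 T = \left(-1 + T - \frac{1}{T}\right) 2 T = 2 T \left(-1 + T - \frac{1}{T}\right)$)
$g{\left(6 \right)} \left(13 - 10\right) = \left(-2 - 12 + 2 \cdot 6^{2}\right) \left(13 - 10\right) = \left(-2 - 12 + 2 \cdot 36\right) 3 = \left(-2 - 12 + 72\right) 3 = 58 \cdot 3 = 174$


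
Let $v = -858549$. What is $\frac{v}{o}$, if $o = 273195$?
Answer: $- \frac{286183}{91065} \approx -3.1426$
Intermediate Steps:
$\frac{v}{o} = - \frac{858549}{273195} = \left(-858549\right) \frac{1}{273195} = - \frac{286183}{91065}$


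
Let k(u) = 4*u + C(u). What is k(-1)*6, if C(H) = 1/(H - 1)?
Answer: -27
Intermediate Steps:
C(H) = 1/(-1 + H)
k(u) = 1/(-1 + u) + 4*u (k(u) = 4*u + 1/(-1 + u) = 1/(-1 + u) + 4*u)
k(-1)*6 = ((1 + 4*(-1)*(-1 - 1))/(-1 - 1))*6 = ((1 + 4*(-1)*(-2))/(-2))*6 = -(1 + 8)/2*6 = -½*9*6 = -9/2*6 = -27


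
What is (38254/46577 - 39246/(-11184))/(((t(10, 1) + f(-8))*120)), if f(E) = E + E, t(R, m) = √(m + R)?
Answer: -125321871/53176960900 - 125321871*√11/850831374400 ≈ -0.0028452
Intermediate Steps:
t(R, m) = √(R + m)
f(E) = 2*E
(38254/46577 - 39246/(-11184))/(((t(10, 1) + f(-8))*120)) = (38254/46577 - 39246/(-11184))/(((√(10 + 1) + 2*(-8))*120)) = (38254*(1/46577) - 39246*(-1/11184))/(((√11 - 16)*120)) = (38254/46577 + 6541/1864)/(((-16 + √11)*120)) = 375965613/(86819528*(-1920 + 120*√11))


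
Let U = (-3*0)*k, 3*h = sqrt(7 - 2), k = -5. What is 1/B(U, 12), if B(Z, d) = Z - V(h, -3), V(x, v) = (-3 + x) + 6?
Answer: -27/76 + 3*sqrt(5)/76 ≈ -0.26700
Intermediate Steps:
h = sqrt(5)/3 (h = sqrt(7 - 2)/3 = sqrt(5)/3 ≈ 0.74536)
U = 0 (U = -3*0*(-5) = 0*(-5) = 0)
V(x, v) = 3 + x
B(Z, d) = -3 + Z - sqrt(5)/3 (B(Z, d) = Z - (3 + sqrt(5)/3) = Z + (-3 - sqrt(5)/3) = -3 + Z - sqrt(5)/3)
1/B(U, 12) = 1/(-3 + 0 - sqrt(5)/3) = 1/(-3 - sqrt(5)/3)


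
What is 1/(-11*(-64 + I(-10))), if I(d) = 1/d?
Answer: 10/7051 ≈ 0.0014182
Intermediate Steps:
1/(-11*(-64 + I(-10))) = 1/(-11*(-64 + 1/(-10))) = 1/(-11*(-64 - ⅒)) = 1/(-11*(-641/10)) = 1/(7051/10) = 10/7051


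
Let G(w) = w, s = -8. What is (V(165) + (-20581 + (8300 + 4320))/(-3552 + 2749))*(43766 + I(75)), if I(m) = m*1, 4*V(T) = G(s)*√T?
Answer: 349018201/803 - 87682*√165 ≈ -6.9165e+5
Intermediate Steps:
V(T) = -2*√T (V(T) = (-8*√T)/4 = -2*√T)
I(m) = m
(V(165) + (-20581 + (8300 + 4320))/(-3552 + 2749))*(43766 + I(75)) = (-2*√165 + (-20581 + (8300 + 4320))/(-3552 + 2749))*(43766 + 75) = (-2*√165 + (-20581 + 12620)/(-803))*43841 = (-2*√165 - 7961*(-1/803))*43841 = (-2*√165 + 7961/803)*43841 = (7961/803 - 2*√165)*43841 = 349018201/803 - 87682*√165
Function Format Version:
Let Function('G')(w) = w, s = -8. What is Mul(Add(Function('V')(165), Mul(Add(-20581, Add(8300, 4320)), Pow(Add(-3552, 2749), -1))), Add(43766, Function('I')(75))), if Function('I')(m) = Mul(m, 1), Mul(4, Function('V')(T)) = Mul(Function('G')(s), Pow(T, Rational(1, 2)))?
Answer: Add(Rational(349018201, 803), Mul(-87682, Pow(165, Rational(1, 2)))) ≈ -6.9165e+5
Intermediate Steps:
Function('V')(T) = Mul(-2, Pow(T, Rational(1, 2))) (Function('V')(T) = Mul(Rational(1, 4), Mul(-8, Pow(T, Rational(1, 2)))) = Mul(-2, Pow(T, Rational(1, 2))))
Function('I')(m) = m
Mul(Add(Function('V')(165), Mul(Add(-20581, Add(8300, 4320)), Pow(Add(-3552, 2749), -1))), Add(43766, Function('I')(75))) = Mul(Add(Mul(-2, Pow(165, Rational(1, 2))), Mul(Add(-20581, Add(8300, 4320)), Pow(Add(-3552, 2749), -1))), Add(43766, 75)) = Mul(Add(Mul(-2, Pow(165, Rational(1, 2))), Mul(Add(-20581, 12620), Pow(-803, -1))), 43841) = Mul(Add(Mul(-2, Pow(165, Rational(1, 2))), Mul(-7961, Rational(-1, 803))), 43841) = Mul(Add(Mul(-2, Pow(165, Rational(1, 2))), Rational(7961, 803)), 43841) = Mul(Add(Rational(7961, 803), Mul(-2, Pow(165, Rational(1, 2)))), 43841) = Add(Rational(349018201, 803), Mul(-87682, Pow(165, Rational(1, 2))))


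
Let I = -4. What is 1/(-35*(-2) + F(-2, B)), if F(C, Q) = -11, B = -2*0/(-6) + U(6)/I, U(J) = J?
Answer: 1/59 ≈ 0.016949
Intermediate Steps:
B = -3/2 (B = -2*0/(-6) + 6/(-4) = 0*(-⅙) + 6*(-¼) = 0 - 3/2 = -3/2 ≈ -1.5000)
1/(-35*(-2) + F(-2, B)) = 1/(-35*(-2) - 11) = 1/(70 - 11) = 1/59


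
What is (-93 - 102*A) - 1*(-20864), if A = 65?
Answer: 14141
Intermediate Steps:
(-93 - 102*A) - 1*(-20864) = (-93 - 102*65) - 1*(-20864) = (-93 - 6630) + 20864 = -6723 + 20864 = 14141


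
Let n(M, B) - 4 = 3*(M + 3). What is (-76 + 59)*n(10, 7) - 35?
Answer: -766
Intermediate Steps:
n(M, B) = 13 + 3*M (n(M, B) = 4 + 3*(M + 3) = 4 + 3*(3 + M) = 4 + (9 + 3*M) = 13 + 3*M)
(-76 + 59)*n(10, 7) - 35 = (-76 + 59)*(13 + 3*10) - 35 = -17*(13 + 30) - 35 = -17*43 - 35 = -731 - 35 = -766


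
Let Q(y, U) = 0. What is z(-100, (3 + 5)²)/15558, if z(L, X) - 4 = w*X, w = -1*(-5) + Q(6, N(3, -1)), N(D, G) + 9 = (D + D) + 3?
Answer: 54/2593 ≈ 0.020825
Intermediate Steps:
N(D, G) = -6 + 2*D (N(D, G) = -9 + ((D + D) + 3) = -9 + (2*D + 3) = -9 + (3 + 2*D) = -6 + 2*D)
w = 5 (w = -1*(-5) + 0 = 5 + 0 = 5)
z(L, X) = 4 + 5*X
z(-100, (3 + 5)²)/15558 = (4 + 5*(3 + 5)²)/15558 = (4 + 5*8²)*(1/15558) = (4 + 5*64)*(1/15558) = (4 + 320)*(1/15558) = 324*(1/15558) = 54/2593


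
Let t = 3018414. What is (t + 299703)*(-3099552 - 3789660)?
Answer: -22859211453804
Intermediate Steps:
(t + 299703)*(-3099552 - 3789660) = (3018414 + 299703)*(-3099552 - 3789660) = 3318117*(-6889212) = -22859211453804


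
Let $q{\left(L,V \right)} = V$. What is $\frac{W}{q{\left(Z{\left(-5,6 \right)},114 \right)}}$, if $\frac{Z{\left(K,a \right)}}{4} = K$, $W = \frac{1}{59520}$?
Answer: $\frac{1}{6785280} \approx 1.4738 \cdot 10^{-7}$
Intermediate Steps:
$W = \frac{1}{59520} \approx 1.6801 \cdot 10^{-5}$
$Z{\left(K,a \right)} = 4 K$
$\frac{W}{q{\left(Z{\left(-5,6 \right)},114 \right)}} = \frac{1}{59520 \cdot 114} = \frac{1}{59520} \cdot \frac{1}{114} = \frac{1}{6785280}$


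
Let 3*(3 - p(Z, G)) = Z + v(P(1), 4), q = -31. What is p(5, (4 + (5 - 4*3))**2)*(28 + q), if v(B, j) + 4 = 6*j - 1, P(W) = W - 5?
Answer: 15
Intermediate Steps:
P(W) = -5 + W
v(B, j) = -5 + 6*j (v(B, j) = -4 + (6*j - 1) = -4 + (-1 + 6*j) = -5 + 6*j)
p(Z, G) = -10/3 - Z/3 (p(Z, G) = 3 - (Z + (-5 + 6*4))/3 = 3 - (Z + (-5 + 24))/3 = 3 - (Z + 19)/3 = 3 - (19 + Z)/3 = 3 + (-19/3 - Z/3) = -10/3 - Z/3)
p(5, (4 + (5 - 4*3))**2)*(28 + q) = (-10/3 - 1/3*5)*(28 - 31) = (-10/3 - 5/3)*(-3) = -5*(-3) = 15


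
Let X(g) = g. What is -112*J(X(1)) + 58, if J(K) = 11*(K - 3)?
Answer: 2522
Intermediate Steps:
J(K) = -33 + 11*K (J(K) = 11*(-3 + K) = -33 + 11*K)
-112*J(X(1)) + 58 = -112*(-33 + 11*1) + 58 = -112*(-33 + 11) + 58 = -112*(-22) + 58 = 2464 + 58 = 2522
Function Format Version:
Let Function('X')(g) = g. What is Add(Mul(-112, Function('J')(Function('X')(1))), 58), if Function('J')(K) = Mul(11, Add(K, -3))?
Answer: 2522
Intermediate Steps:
Function('J')(K) = Add(-33, Mul(11, K)) (Function('J')(K) = Mul(11, Add(-3, K)) = Add(-33, Mul(11, K)))
Add(Mul(-112, Function('J')(Function('X')(1))), 58) = Add(Mul(-112, Add(-33, Mul(11, 1))), 58) = Add(Mul(-112, Add(-33, 11)), 58) = Add(Mul(-112, -22), 58) = Add(2464, 58) = 2522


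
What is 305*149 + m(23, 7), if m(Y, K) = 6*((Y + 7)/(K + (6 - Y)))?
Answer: 45427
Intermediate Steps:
m(Y, K) = 6*(7 + Y)/(6 + K - Y) (m(Y, K) = 6*((7 + Y)/(6 + K - Y)) = 6*(7 + Y)/(6 + K - Y))
305*149 + m(23, 7) = 305*149 + 6*(7 + 23)/(6 + 7 - 1*23) = 45445 + 6*30/(6 + 7 - 23) = 45445 + 6*30/(-10) = 45445 + 6*(-⅒)*30 = 45445 - 18 = 45427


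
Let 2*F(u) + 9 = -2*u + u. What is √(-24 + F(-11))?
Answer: I*√23 ≈ 4.7958*I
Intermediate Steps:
F(u) = -9/2 - u/2 (F(u) = -9/2 + (-2*u + u)/2 = -9/2 + (-u)/2 = -9/2 - u/2)
√(-24 + F(-11)) = √(-24 + (-9/2 - ½*(-11))) = √(-24 + (-9/2 + 11/2)) = √(-24 + 1) = √(-23) = I*√23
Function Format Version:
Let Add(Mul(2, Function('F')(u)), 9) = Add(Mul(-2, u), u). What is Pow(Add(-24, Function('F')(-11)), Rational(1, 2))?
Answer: Mul(I, Pow(23, Rational(1, 2))) ≈ Mul(4.7958, I)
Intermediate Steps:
Function('F')(u) = Add(Rational(-9, 2), Mul(Rational(-1, 2), u)) (Function('F')(u) = Add(Rational(-9, 2), Mul(Rational(1, 2), Add(Mul(-2, u), u))) = Add(Rational(-9, 2), Mul(Rational(1, 2), Mul(-1, u))) = Add(Rational(-9, 2), Mul(Rational(-1, 2), u)))
Pow(Add(-24, Function('F')(-11)), Rational(1, 2)) = Pow(Add(-24, Add(Rational(-9, 2), Mul(Rational(-1, 2), -11))), Rational(1, 2)) = Pow(Add(-24, Add(Rational(-9, 2), Rational(11, 2))), Rational(1, 2)) = Pow(Add(-24, 1), Rational(1, 2)) = Pow(-23, Rational(1, 2)) = Mul(I, Pow(23, Rational(1, 2)))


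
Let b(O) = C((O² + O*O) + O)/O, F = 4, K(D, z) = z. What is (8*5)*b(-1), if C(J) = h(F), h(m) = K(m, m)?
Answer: -160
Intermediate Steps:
h(m) = m
C(J) = 4
b(O) = 4/O
(8*5)*b(-1) = (8*5)*(4/(-1)) = 40*(4*(-1)) = 40*(-4) = -160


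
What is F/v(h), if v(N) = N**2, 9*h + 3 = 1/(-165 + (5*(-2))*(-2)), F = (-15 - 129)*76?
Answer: -1164869100/11881 ≈ -98045.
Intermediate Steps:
F = -10944 (F = -144*76 = -10944)
h = -436/1305 (h = -1/3 + 1/(9*(-165 + (5*(-2))*(-2))) = -1/3 + 1/(9*(-165 - 10*(-2))) = -1/3 + 1/(9*(-165 + 20)) = -1/3 + (1/9)/(-145) = -1/3 + (1/9)*(-1/145) = -1/3 - 1/1305 = -436/1305 ≈ -0.33410)
F/v(h) = -10944/((-436/1305)**2) = -10944/190096/1703025 = -10944*1703025/190096 = -1164869100/11881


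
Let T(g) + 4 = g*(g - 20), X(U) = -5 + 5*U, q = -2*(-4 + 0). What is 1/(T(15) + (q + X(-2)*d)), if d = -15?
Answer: 1/154 ≈ 0.0064935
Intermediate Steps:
q = 8 (q = -2*(-4) = 8)
T(g) = -4 + g*(-20 + g) (T(g) = -4 + g*(g - 20) = -4 + g*(-20 + g))
1/(T(15) + (q + X(-2)*d)) = 1/((-4 + 15² - 20*15) + (8 + (-5 + 5*(-2))*(-15))) = 1/((-4 + 225 - 300) + (8 + (-5 - 10)*(-15))) = 1/(-79 + (8 - 15*(-15))) = 1/(-79 + (8 + 225)) = 1/(-79 + 233) = 1/154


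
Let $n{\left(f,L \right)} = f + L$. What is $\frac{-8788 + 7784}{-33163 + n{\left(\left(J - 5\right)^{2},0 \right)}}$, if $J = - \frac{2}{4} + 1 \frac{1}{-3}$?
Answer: $\frac{36144}{1192643} \approx 0.030306$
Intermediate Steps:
$J = - \frac{5}{6}$ ($J = \left(-2\right) \frac{1}{4} + 1 \left(- \frac{1}{3}\right) = - \frac{1}{2} - \frac{1}{3} = - \frac{5}{6} \approx -0.83333$)
$n{\left(f,L \right)} = L + f$
$\frac{-8788 + 7784}{-33163 + n{\left(\left(J - 5\right)^{2},0 \right)}} = \frac{-8788 + 7784}{-33163 + \left(0 + \left(- \frac{5}{6} - 5\right)^{2}\right)} = - \frac{1004}{-33163 + \left(0 + \left(- \frac{35}{6}\right)^{2}\right)} = - \frac{1004}{-33163 + \left(0 + \frac{1225}{36}\right)} = - \frac{1004}{-33163 + \frac{1225}{36}} = - \frac{1004}{- \frac{1192643}{36}} = \left(-1004\right) \left(- \frac{36}{1192643}\right) = \frac{36144}{1192643}$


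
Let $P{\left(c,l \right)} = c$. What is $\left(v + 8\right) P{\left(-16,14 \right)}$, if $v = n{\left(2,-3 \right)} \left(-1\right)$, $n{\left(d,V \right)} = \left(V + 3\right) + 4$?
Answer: $-64$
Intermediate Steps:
$n{\left(d,V \right)} = 7 + V$ ($n{\left(d,V \right)} = \left(3 + V\right) + 4 = 7 + V$)
$v = -4$ ($v = \left(7 - 3\right) \left(-1\right) = 4 \left(-1\right) = -4$)
$\left(v + 8\right) P{\left(-16,14 \right)} = \left(-4 + 8\right) \left(-16\right) = 4 \left(-16\right) = -64$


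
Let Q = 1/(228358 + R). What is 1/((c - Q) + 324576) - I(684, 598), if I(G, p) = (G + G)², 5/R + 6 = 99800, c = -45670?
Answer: -11894623869377096718095/6355921410327048 ≈ -1.8714e+6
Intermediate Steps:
R = 5/99794 (R = 5/(-6 + 99800) = 5/99794 ≈ 5.0103e-5)
I(G, p) = 4*G² (I(G, p) = (2*G)² = 4*G²)
Q = 99794/22788758257 (Q = 1/(228358 + 5/99794) = 1/(22788758257/99794) = 99794/22788758257 ≈ 4.3791e-6)
1/((c - Q) + 324576) - I(684, 598) = 1/((-45670 - 1*99794/22788758257) + 324576) - 4*684² = 1/((-45670 - 99794/22788758257) + 324576) - 4*467856 = 1/(-1040762589696984/22788758257 + 324576) - 1*1871424 = 1/(6355921410327048/22788758257) - 1871424 = 22788758257/6355921410327048 - 1871424 = -11894623869377096718095/6355921410327048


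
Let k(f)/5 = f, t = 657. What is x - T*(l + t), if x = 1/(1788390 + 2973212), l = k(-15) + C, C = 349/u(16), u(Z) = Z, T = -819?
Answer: 18837752219567/38092816 ≈ 4.9452e+5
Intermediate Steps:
C = 349/16 ≈ 21.813
k(f) = 5*f
l = -851/16 (l = 5*(-15) + 349/16 = -75 + 349/16 = -851/16 ≈ -53.188)
x = 1/4761602 ≈ 2.1001e-7
x - T*(l + t) = 1/4761602 - (-819)*(-851/16 + 657) = 1/4761602 - (-819)*9661/16 = 1/4761602 - 1*(-7912359/16) = 1/4761602 + 7912359/16 = 18837752219567/38092816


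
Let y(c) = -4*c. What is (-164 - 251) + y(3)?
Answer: -427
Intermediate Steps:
(-164 - 251) + y(3) = (-164 - 251) - 4*3 = -415 - 12 = -427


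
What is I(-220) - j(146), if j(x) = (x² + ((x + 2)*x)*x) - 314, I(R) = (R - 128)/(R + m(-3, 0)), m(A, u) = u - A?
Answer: -689141742/217 ≈ -3.1758e+6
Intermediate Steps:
I(R) = (-128 + R)/(3 + R) (I(R) = (R - 128)/(R + (0 - 1*(-3))) = (-128 + R)/(R + (0 + 3)) = (-128 + R)/(R + 3) = (-128 + R)/(3 + R))
j(x) = -314 + x² + x²*(2 + x) (j(x) = (x² + ((2 + x)*x)*x) - 314 = (x² + (x*(2 + x))*x) - 314 = (x² + x²*(2 + x)) - 314 = -314 + x² + x²*(2 + x))
I(-220) - j(146) = (-128 - 220)/(3 - 220) - (-314 + 146³ + 3*146²) = -348/(-217) - (-314 + 3112136 + 3*21316) = -1/217*(-348) - (-314 + 3112136 + 63948) = 348/217 - 1*3175770 = 348/217 - 3175770 = -689141742/217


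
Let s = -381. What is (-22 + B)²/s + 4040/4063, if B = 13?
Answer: 403379/516001 ≈ 0.78174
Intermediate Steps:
(-22 + B)²/s + 4040/4063 = (-22 + 13)²/(-381) + 4040/4063 = (-9)²*(-1/381) + 4040*(1/4063) = 81*(-1/381) + 4040/4063 = -27/127 + 4040/4063 = 403379/516001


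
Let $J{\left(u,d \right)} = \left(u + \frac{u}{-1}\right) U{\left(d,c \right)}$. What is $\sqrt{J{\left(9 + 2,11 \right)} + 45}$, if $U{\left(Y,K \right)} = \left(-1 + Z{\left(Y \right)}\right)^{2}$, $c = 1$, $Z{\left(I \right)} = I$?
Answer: $3 \sqrt{5} \approx 6.7082$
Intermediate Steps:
$U{\left(Y,K \right)} = \left(-1 + Y\right)^{2}$
$J{\left(u,d \right)} = 0$ ($J{\left(u,d \right)} = \left(u + \frac{u}{-1}\right) \left(-1 + d\right)^{2} = \left(u + u \left(-1\right)\right) \left(-1 + d\right)^{2} = \left(u - u\right) \left(-1 + d\right)^{2} = 0 \left(-1 + d\right)^{2} = 0$)
$\sqrt{J{\left(9 + 2,11 \right)} + 45} = \sqrt{0 + 45} = \sqrt{45} = 3 \sqrt{5}$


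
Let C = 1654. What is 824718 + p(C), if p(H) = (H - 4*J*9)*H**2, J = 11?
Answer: 3442355446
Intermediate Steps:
p(H) = H**2*(-396 + H) (p(H) = (H - 4*11*9)*H**2 = (H - 44*9)*H**2 = (H - 1*396)*H**2 = (H - 396)*H**2 = (-396 + H)*H**2 = H**2*(-396 + H))
824718 + p(C) = 824718 + 1654**2*(-396 + 1654) = 824718 + 2735716*1258 = 824718 + 3441530728 = 3442355446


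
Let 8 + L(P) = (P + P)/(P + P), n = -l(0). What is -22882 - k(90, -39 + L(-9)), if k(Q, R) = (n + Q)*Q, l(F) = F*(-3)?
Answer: -30982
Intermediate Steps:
l(F) = -3*F
n = 0 (n = -(-3)*0 = -1*0 = 0)
L(P) = -7 (L(P) = -8 + (P + P)/(P + P) = -8 + (2*P)/((2*P)) = -8 + (2*P)*(1/(2*P)) = -8 + 1 = -7)
k(Q, R) = Q² (k(Q, R) = (0 + Q)*Q = Q*Q = Q²)
-22882 - k(90, -39 + L(-9)) = -22882 - 1*90² = -22882 - 1*8100 = -22882 - 8100 = -30982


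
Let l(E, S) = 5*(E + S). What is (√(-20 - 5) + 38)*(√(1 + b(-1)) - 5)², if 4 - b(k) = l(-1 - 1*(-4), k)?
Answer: (5 - I*√5)²*(38 + 5*I) ≈ 871.8 - 749.71*I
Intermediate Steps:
l(E, S) = 5*E + 5*S
b(k) = -11 - 5*k (b(k) = 4 - (5*(-1 - 1*(-4)) + 5*k) = 4 - (5*(-1 + 4) + 5*k) = 4 - (5*3 + 5*k) = 4 - (15 + 5*k) = 4 + (-15 - 5*k) = -11 - 5*k)
(√(-20 - 5) + 38)*(√(1 + b(-1)) - 5)² = (√(-20 - 5) + 38)*(√(1 + (-11 - 5*(-1))) - 5)² = (√(-25) + 38)*(√(1 + (-11 + 5)) - 5)² = (5*I + 38)*(√(1 - 6) - 5)² = (38 + 5*I)*(√(-5) - 5)² = (38 + 5*I)*(I*√5 - 5)² = (38 + 5*I)*(-5 + I*√5)² = (-5 + I*√5)²*(38 + 5*I)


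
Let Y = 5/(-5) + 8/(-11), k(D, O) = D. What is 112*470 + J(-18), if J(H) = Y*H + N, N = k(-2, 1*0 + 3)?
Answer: 579360/11 ≈ 52669.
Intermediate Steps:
Y = -19/11 (Y = 5*(-1/5) + 8*(-1/11) = -1 - 8/11 = -19/11 ≈ -1.7273)
N = -2
J(H) = -2 - 19*H/11 (J(H) = -19*H/11 - 2 = -2 - 19*H/11)
112*470 + J(-18) = 112*470 + (-2 - 19/11*(-18)) = 52640 + (-2 + 342/11) = 52640 + 320/11 = 579360/11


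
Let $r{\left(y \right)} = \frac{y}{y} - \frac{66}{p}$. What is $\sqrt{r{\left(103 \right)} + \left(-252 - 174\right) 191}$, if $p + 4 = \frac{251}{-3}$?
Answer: $\frac{i \sqrt{5627883611}}{263} \approx 285.24 i$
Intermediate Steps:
$p = - \frac{263}{3}$ ($p = -4 + \frac{251}{-3} = -4 + 251 \left(- \frac{1}{3}\right) = -4 - \frac{251}{3} = - \frac{263}{3} \approx -87.667$)
$r{\left(y \right)} = \frac{461}{263}$ ($r{\left(y \right)} = \frac{y}{y} - \frac{66}{- \frac{263}{3}} = 1 - - \frac{198}{263} = 1 + \frac{198}{263} = \frac{461}{263}$)
$\sqrt{r{\left(103 \right)} + \left(-252 - 174\right) 191} = \sqrt{\frac{461}{263} + \left(-252 - 174\right) 191} = \sqrt{\frac{461}{263} - 81366} = \sqrt{- \frac{21398797}{263}} = \frac{i \sqrt{5627883611}}{263}$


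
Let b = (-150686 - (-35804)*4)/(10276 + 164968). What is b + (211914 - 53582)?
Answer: 13873362769/87622 ≈ 1.5833e+5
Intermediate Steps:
b = -3735/87622 (b = (-150686 - 8951*(-16))/175244 = (-150686 + 143216)*(1/175244) = -7470*1/175244 = -3735/87622 ≈ -0.042626)
b + (211914 - 53582) = -3735/87622 + (211914 - 53582) = -3735/87622 + 158332 = 13873362769/87622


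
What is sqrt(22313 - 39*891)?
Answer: 2*I*sqrt(3109) ≈ 111.52*I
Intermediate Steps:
sqrt(22313 - 39*891) = sqrt(22313 - 34749) = sqrt(-12436) = 2*I*sqrt(3109)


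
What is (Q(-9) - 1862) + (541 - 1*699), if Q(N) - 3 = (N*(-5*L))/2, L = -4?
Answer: -2107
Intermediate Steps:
Q(N) = 3 + 10*N (Q(N) = 3 + (N*(-5*(-4)))/2 = 3 + (N*20)*(½) = 3 + (20*N)*(½) = 3 + 10*N)
(Q(-9) - 1862) + (541 - 1*699) = ((3 + 10*(-9)) - 1862) + (541 - 1*699) = ((3 - 90) - 1862) + (541 - 699) = (-87 - 1862) - 158 = -1949 - 158 = -2107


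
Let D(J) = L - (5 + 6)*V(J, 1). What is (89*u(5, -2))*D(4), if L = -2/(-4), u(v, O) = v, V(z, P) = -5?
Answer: 49395/2 ≈ 24698.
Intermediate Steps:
L = ½ (L = -2*(-¼) = ½ ≈ 0.50000)
D(J) = 111/2 (D(J) = ½ - (5 + 6)*(-5) = ½ - 11*(-5) = ½ - 1*(-55) = ½ + 55 = 111/2)
(89*u(5, -2))*D(4) = (89*5)*(111/2) = 445*(111/2) = 49395/2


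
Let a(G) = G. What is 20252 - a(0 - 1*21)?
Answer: 20273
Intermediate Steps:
20252 - a(0 - 1*21) = 20252 - (0 - 1*21) = 20252 - (0 - 21) = 20252 - 1*(-21) = 20252 + 21 = 20273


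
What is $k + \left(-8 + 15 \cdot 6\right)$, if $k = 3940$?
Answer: $4022$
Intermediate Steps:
$k + \left(-8 + 15 \cdot 6\right) = 3940 + \left(-8 + 15 \cdot 6\right) = 3940 + \left(-8 + 90\right) = 3940 + 82 = 4022$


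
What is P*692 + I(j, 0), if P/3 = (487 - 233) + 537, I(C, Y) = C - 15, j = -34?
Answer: 1642067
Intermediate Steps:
I(C, Y) = -15 + C
P = 2373 (P = 3*((487 - 233) + 537) = 3*(254 + 537) = 3*791 = 2373)
P*692 + I(j, 0) = 2373*692 + (-15 - 34) = 1642116 - 49 = 1642067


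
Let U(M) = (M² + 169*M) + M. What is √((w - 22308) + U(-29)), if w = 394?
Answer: I*√26003 ≈ 161.25*I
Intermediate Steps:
U(M) = M² + 170*M
√((w - 22308) + U(-29)) = √((394 - 22308) - 29*(170 - 29)) = √(-21914 - 29*141) = √(-21914 - 4089) = √(-26003) = I*√26003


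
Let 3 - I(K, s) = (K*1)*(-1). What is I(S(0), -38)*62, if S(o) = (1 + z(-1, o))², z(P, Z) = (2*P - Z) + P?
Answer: 434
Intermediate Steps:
z(P, Z) = -Z + 3*P (z(P, Z) = (-Z + 2*P) + P = -Z + 3*P)
S(o) = (-2 - o)² (S(o) = (1 + (-o + 3*(-1)))² = (1 + (-o - 3))² = (1 + (-3 - o))² = (-2 - o)²)
I(K, s) = 3 + K (I(K, s) = 3 - K*1*(-1) = 3 - K*(-1) = 3 - (-1)*K = 3 + K)
I(S(0), -38)*62 = (3 + (2 + 0)²)*62 = (3 + 2²)*62 = (3 + 4)*62 = 7*62 = 434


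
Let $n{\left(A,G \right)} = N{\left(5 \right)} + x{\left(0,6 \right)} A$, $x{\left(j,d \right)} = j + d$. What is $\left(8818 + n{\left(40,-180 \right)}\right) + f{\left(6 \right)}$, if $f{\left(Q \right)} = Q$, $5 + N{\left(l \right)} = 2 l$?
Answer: $9069$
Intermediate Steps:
$N{\left(l \right)} = -5 + 2 l$
$x{\left(j,d \right)} = d + j$
$n{\left(A,G \right)} = 5 + 6 A$ ($n{\left(A,G \right)} = \left(-5 + 2 \cdot 5\right) + \left(6 + 0\right) A = \left(-5 + 10\right) + 6 A = 5 + 6 A$)
$\left(8818 + n{\left(40,-180 \right)}\right) + f{\left(6 \right)} = \left(8818 + \left(5 + 6 \cdot 40\right)\right) + 6 = \left(8818 + \left(5 + 240\right)\right) + 6 = \left(8818 + 245\right) + 6 = 9063 + 6 = 9069$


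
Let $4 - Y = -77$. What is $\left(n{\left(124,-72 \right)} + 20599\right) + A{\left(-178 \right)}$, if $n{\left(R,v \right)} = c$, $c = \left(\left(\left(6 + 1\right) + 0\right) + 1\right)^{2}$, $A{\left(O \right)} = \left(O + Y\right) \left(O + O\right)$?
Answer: $55195$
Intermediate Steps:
$Y = 81$ ($Y = 4 - -77 = 4 + 77 = 81$)
$A{\left(O \right)} = 2 O \left(81 + O\right)$ ($A{\left(O \right)} = \left(O + 81\right) \left(O + O\right) = \left(81 + O\right) 2 O = 2 O \left(81 + O\right)$)
$c = 64$ ($c = \left(\left(7 + 0\right) + 1\right)^{2} = \left(7 + 1\right)^{2} = 8^{2} = 64$)
$n{\left(R,v \right)} = 64$
$\left(n{\left(124,-72 \right)} + 20599\right) + A{\left(-178 \right)} = \left(64 + 20599\right) + 2 \left(-178\right) \left(81 - 178\right) = 20663 + 2 \left(-178\right) \left(-97\right) = 20663 + 34532 = 55195$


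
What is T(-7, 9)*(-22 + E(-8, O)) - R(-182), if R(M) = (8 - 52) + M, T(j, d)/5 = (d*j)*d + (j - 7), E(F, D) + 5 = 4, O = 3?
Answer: 67041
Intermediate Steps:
E(F, D) = -1 (E(F, D) = -5 + 4 = -1)
T(j, d) = -35 + 5*j + 5*j*d² (T(j, d) = 5*((d*j)*d + (j - 7)) = 5*(j*d² + (-7 + j)) = 5*(-7 + j + j*d²) = -35 + 5*j + 5*j*d²)
R(M) = -44 + M
T(-7, 9)*(-22 + E(-8, O)) - R(-182) = (-35 + 5*(-7) + 5*(-7)*9²)*(-22 - 1) - (-44 - 182) = (-35 - 35 + 5*(-7)*81)*(-23) - 1*(-226) = (-35 - 35 - 2835)*(-23) + 226 = -2905*(-23) + 226 = 66815 + 226 = 67041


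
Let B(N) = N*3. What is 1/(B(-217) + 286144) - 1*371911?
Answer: -106177987122/285493 ≈ -3.7191e+5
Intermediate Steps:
B(N) = 3*N
1/(B(-217) + 286144) - 1*371911 = 1/(3*(-217) + 286144) - 1*371911 = 1/(-651 + 286144) - 371911 = 1/285493 - 371911 = -106177987122/285493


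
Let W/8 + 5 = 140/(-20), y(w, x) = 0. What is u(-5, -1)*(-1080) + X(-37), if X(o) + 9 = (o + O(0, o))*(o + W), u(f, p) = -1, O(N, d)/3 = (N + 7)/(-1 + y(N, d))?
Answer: 8785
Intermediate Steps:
O(N, d) = -21 - 3*N (O(N, d) = 3*((N + 7)/(-1 + 0)) = 3*((7 + N)/(-1)) = 3*((7 + N)*(-1)) = 3*(-7 - N) = -21 - 3*N)
W = -96 (W = -40 + 8*(140/(-20)) = -40 + 8*(140*(-1/20)) = -40 + 8*(-7) = -40 - 56 = -96)
X(o) = -9 + (-96 + o)*(-21 + o) (X(o) = -9 + (o + (-21 - 3*0))*(o - 96) = -9 + (o + (-21 + 0))*(-96 + o) = -9 + (o - 21)*(-96 + o) = -9 + (-21 + o)*(-96 + o) = -9 + (-96 + o)*(-21 + o))
u(-5, -1)*(-1080) + X(-37) = -1*(-1080) + (2007 + (-37)² - 117*(-37)) = 1080 + (2007 + 1369 + 4329) = 1080 + 7705 = 8785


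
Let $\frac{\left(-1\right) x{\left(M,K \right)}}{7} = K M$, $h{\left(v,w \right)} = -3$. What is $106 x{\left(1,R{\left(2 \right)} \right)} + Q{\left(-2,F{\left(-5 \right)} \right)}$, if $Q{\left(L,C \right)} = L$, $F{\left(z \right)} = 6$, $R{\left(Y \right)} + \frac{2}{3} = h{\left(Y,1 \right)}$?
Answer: $\frac{8156}{3} \approx 2718.7$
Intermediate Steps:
$R{\left(Y \right)} = - \frac{11}{3}$ ($R{\left(Y \right)} = - \frac{2}{3} - 3 = - \frac{11}{3}$)
$x{\left(M,K \right)} = - 7 K M$
$106 x{\left(1,R{\left(2 \right)} \right)} + Q{\left(-2,F{\left(-5 \right)} \right)} = 106 \left(\left(-7\right) \left(- \frac{11}{3}\right) 1\right) - 2 = 106 \cdot \frac{77}{3} - 2 = \frac{8162}{3} - 2 = \frac{8156}{3}$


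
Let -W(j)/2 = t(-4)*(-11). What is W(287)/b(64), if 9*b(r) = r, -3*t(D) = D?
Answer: 33/8 ≈ 4.1250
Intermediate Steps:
t(D) = -D/3
b(r) = r/9
W(j) = 88/3 (W(j) = -2*(-1/3*(-4))*(-11) = -8*(-11)/3 = -2*(-44/3) = 88/3)
W(287)/b(64) = 88/(3*(((1/9)*64))) = 88/(3*(64/9)) = (88/3)*(9/64) = 33/8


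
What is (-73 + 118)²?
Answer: 2025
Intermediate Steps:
(-73 + 118)² = 45² = 2025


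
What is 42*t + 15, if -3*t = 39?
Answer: -531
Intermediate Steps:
t = -13 (t = -1/3*39 = -13)
42*t + 15 = 42*(-13) + 15 = -546 + 15 = -531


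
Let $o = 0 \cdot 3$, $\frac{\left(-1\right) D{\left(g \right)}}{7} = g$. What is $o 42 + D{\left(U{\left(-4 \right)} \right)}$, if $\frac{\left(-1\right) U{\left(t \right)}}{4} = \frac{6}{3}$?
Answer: $56$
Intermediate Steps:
$U{\left(t \right)} = -8$ ($U{\left(t \right)} = - 4 \cdot \frac{6}{3} = - 4 \cdot 6 \cdot \frac{1}{3} = \left(-4\right) 2 = -8$)
$D{\left(g \right)} = - 7 g$
$o = 0$
$o 42 + D{\left(U{\left(-4 \right)} \right)} = 0 \cdot 42 - -56 = 0 + 56 = 56$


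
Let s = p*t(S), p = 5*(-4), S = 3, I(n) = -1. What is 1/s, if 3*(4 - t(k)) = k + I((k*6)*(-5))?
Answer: -3/200 ≈ -0.015000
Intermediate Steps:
p = -20
t(k) = 13/3 - k/3 (t(k) = 4 - (k - 1)/3 = 4 - (-1 + k)/3 = 4 + (⅓ - k/3) = 13/3 - k/3)
s = -200/3 (s = -20*(13/3 - ⅓*3) = -20*(13/3 - 1) = -20*10/3 = -200/3 ≈ -66.667)
1/s = 1/(-200/3) = -3/200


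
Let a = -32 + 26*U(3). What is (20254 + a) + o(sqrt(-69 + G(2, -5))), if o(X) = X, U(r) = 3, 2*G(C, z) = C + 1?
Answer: 20300 + 3*I*sqrt(30)/2 ≈ 20300.0 + 8.2158*I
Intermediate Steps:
G(C, z) = 1/2 + C/2 (G(C, z) = (C + 1)/2 = (1 + C)/2 = 1/2 + C/2)
a = 46 (a = -32 + 26*3 = -32 + 78 = 46)
(20254 + a) + o(sqrt(-69 + G(2, -5))) = (20254 + 46) + sqrt(-69 + (1/2 + (1/2)*2)) = 20300 + sqrt(-69 + (1/2 + 1)) = 20300 + sqrt(-69 + 3/2) = 20300 + sqrt(-135/2) = 20300 + 3*I*sqrt(30)/2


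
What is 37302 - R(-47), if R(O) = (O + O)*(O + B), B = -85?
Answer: 24894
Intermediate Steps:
R(O) = 2*O*(-85 + O) (R(O) = (O + O)*(O - 85) = (2*O)*(-85 + O) = 2*O*(-85 + O))
37302 - R(-47) = 37302 - 2*(-47)*(-85 - 47) = 37302 - 2*(-47)*(-132) = 37302 - 1*12408 = 37302 - 12408 = 24894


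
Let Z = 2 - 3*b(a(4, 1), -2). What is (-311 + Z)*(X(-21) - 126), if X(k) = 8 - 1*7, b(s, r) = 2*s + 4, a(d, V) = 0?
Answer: 40125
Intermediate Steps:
b(s, r) = 4 + 2*s
X(k) = 1 (X(k) = 8 - 7 = 1)
Z = -10 (Z = 2 - 3*(4 + 2*0) = 2 - 3*(4 + 0) = 2 - 3*4 = 2 - 12 = -10)
(-311 + Z)*(X(-21) - 126) = (-311 - 10)*(1 - 126) = -321*(-125) = 40125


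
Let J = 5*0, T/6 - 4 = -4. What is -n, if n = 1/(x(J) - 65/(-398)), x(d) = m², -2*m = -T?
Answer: -398/65 ≈ -6.1231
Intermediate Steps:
T = 0 (T = 24 + 6*(-4) = 24 - 24 = 0)
J = 0
m = 0 (m = -(-1)*0/2 = -½*0 = 0)
x(d) = 0 (x(d) = 0² = 0)
n = 398/65 (n = 1/(0 - 65/(-398)) = 1/(0 - 65*(-1/398)) = 1/(0 + 65/398) = 1/(65/398) = 398/65 ≈ 6.1231)
-n = -1*398/65 = -398/65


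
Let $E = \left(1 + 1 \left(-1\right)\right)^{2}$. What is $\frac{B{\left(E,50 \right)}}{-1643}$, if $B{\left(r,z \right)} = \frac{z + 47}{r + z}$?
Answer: $- \frac{97}{82150} \approx -0.0011808$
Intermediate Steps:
$E = 0$ ($E = \left(1 - 1\right)^{2} = 0^{2} = 0$)
$B{\left(r,z \right)} = \frac{47 + z}{r + z}$
$\frac{B{\left(E,50 \right)}}{-1643} = \frac{\frac{1}{0 + 50} \left(47 + 50\right)}{-1643} = \frac{1}{50} \cdot 97 \left(- \frac{1}{1643}\right) = \frac{97}{50} \left(- \frac{1}{1643}\right) = - \frac{97}{82150}$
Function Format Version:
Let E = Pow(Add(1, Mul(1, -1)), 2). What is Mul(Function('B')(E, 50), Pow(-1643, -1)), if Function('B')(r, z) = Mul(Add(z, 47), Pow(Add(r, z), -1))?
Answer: Rational(-97, 82150) ≈ -0.0011808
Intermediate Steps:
E = 0 (E = Pow(Add(1, -1), 2) = Pow(0, 2) = 0)
Function('B')(r, z) = Mul(Pow(Add(r, z), -1), Add(47, z)) (Function('B')(r, z) = Mul(Add(47, z), Pow(Add(r, z), -1)) = Mul(Pow(Add(r, z), -1), Add(47, z)))
Mul(Function('B')(E, 50), Pow(-1643, -1)) = Mul(Mul(Pow(Add(0, 50), -1), Add(47, 50)), Pow(-1643, -1)) = Mul(Mul(Pow(50, -1), 97), Rational(-1, 1643)) = Mul(Mul(Rational(1, 50), 97), Rational(-1, 1643)) = Mul(Rational(97, 50), Rational(-1, 1643)) = Rational(-97, 82150)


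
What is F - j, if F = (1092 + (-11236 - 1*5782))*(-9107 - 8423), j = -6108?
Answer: 279188888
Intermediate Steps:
F = 279182780 (F = (1092 + (-11236 - 5782))*(-17530) = (1092 - 17018)*(-17530) = -15926*(-17530) = 279182780)
F - j = 279182780 - 1*(-6108) = 279182780 + 6108 = 279188888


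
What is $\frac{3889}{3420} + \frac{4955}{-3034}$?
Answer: $- \frac{2573437}{5188140} \approx -0.49602$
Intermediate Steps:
$\frac{3889}{3420} + \frac{4955}{-3034} = 3889 \cdot \frac{1}{3420} + 4955 \left(- \frac{1}{3034}\right) = \frac{3889}{3420} - \frac{4955}{3034} = - \frac{2573437}{5188140}$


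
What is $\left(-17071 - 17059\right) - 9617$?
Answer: $-43747$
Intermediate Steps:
$\left(-17071 - 17059\right) - 9617 = -34130 - 9617 = -43747$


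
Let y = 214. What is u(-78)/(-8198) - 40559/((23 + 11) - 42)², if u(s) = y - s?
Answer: -166260685/262336 ≈ -633.77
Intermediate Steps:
u(s) = 214 - s
u(-78)/(-8198) - 40559/((23 + 11) - 42)² = (214 - 1*(-78))/(-8198) - 40559/((23 + 11) - 42)² = (214 + 78)*(-1/8198) - 40559/(34 - 42)² = 292*(-1/8198) - 40559/((-8)²) = -146/4099 - 40559/64 = -166260685/262336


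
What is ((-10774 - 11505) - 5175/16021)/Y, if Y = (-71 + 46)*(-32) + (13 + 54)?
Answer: -356937034/13890207 ≈ -25.697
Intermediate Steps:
Y = 867 (Y = -25*(-32) + 67 = 800 + 67 = 867)
((-10774 - 11505) - 5175/16021)/Y = ((-10774 - 11505) - 5175/16021)/867 = (-22279 - 5175*1/16021)*(1/867) = (-22279 - 5175/16021)*(1/867) = -356937034/16021*1/867 = -356937034/13890207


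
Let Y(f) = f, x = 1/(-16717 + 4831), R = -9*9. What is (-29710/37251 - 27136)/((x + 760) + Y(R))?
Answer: -4005078215852/100212553281 ≈ -39.966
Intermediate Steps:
R = -81
x = -1/11886 (x = 1/(-11886) = -1/11886 ≈ -8.4133e-5)
(-29710/37251 - 27136)/((x + 760) + Y(R)) = (-29710/37251 - 27136)/((-1/11886 + 760) - 81) = (-29710*1/37251 - 27136)/(9033359/11886 - 81) = (-29710/37251 - 27136)/(8070593/11886) = -1010872846/37251*11886/8070593 = -4005078215852/100212553281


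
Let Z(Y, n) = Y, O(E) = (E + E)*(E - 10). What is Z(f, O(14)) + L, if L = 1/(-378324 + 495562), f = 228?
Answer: 26730265/117238 ≈ 228.00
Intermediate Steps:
O(E) = 2*E*(-10 + E) (O(E) = (2*E)*(-10 + E) = 2*E*(-10 + E))
L = 1/117238 ≈ 8.5297e-6
Z(f, O(14)) + L = 228 + 1/117238 = 26730265/117238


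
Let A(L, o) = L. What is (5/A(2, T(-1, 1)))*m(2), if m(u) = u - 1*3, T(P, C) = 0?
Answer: -5/2 ≈ -2.5000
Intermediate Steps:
m(u) = -3 + u (m(u) = u - 3 = -3 + u)
(5/A(2, T(-1, 1)))*m(2) = (5/2)*(-3 + 2) = (5*(½))*(-1) = (5/2)*(-1) = -5/2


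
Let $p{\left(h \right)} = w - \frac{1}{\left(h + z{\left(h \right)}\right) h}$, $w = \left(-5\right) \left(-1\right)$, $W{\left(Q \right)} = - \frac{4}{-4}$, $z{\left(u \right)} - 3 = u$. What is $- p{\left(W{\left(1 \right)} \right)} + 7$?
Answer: $\frac{11}{5} \approx 2.2$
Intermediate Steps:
$z{\left(u \right)} = 3 + u$
$W{\left(Q \right)} = 1$ ($W{\left(Q \right)} = \left(-4\right) \left(- \frac{1}{4}\right) = 1$)
$w = 5$
$p{\left(h \right)} = 5 - \frac{1}{h \left(3 + 2 h\right)}$ ($p{\left(h \right)} = 5 - \frac{1}{\left(h + \left(3 + h\right)\right) h} = 5 - \frac{1}{\left(3 + 2 h\right) h} = 5 - \frac{1}{h \left(3 + 2 h\right)}$)
$- p{\left(W{\left(1 \right)} \right)} + 7 = - \frac{-1 + 10 \cdot 1^{2} + 15 \cdot 1}{1 \left(3 + 2 \cdot 1\right)} + 7 = - \frac{1 \left(-1 + 10 \cdot 1 + 15\right)}{3 + 2} + 7 = - \frac{1 \left(-1 + 10 + 15\right)}{5} + 7 = - \frac{1 \cdot 24}{5} + 7 = \left(-1\right) \frac{24}{5} + 7 = - \frac{24}{5} + 7 = \frac{11}{5}$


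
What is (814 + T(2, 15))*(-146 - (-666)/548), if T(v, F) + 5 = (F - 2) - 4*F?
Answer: -15114651/137 ≈ -1.1033e+5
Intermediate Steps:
T(v, F) = -7 - 3*F (T(v, F) = -5 + ((F - 2) - 4*F) = -5 + ((-2 + F) - 4*F) = -5 + (-2 - 3*F) = -7 - 3*F)
(814 + T(2, 15))*(-146 - (-666)/548) = (814 + (-7 - 3*15))*(-146 - (-666)/548) = (814 + (-7 - 45))*(-146 - (-666)/548) = (814 - 52)*(-146 - 1*(-333/274)) = 762*(-146 + 333/274) = 762*(-39671/274) = -15114651/137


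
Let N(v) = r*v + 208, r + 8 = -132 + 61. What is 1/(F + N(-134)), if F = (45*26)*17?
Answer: 1/30684 ≈ 3.2590e-5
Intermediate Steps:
r = -79 (r = -8 + (-132 + 61) = -8 - 71 = -79)
F = 19890 (F = 1170*17 = 19890)
N(v) = 208 - 79*v (N(v) = -79*v + 208 = 208 - 79*v)
1/(F + N(-134)) = 1/(19890 + (208 - 79*(-134))) = 1/(19890 + (208 + 10586)) = 1/(19890 + 10794) = 1/30684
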